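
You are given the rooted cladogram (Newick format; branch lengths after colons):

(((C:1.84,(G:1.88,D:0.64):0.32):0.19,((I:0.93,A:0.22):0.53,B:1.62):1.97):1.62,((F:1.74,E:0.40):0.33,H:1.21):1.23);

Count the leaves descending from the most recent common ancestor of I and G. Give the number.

The MRCA of I and G is the node subtending ((C,(G,D)),((I,A),B)).
That clade contains 6 terminal taxa: A, B, C, D, G, I.

6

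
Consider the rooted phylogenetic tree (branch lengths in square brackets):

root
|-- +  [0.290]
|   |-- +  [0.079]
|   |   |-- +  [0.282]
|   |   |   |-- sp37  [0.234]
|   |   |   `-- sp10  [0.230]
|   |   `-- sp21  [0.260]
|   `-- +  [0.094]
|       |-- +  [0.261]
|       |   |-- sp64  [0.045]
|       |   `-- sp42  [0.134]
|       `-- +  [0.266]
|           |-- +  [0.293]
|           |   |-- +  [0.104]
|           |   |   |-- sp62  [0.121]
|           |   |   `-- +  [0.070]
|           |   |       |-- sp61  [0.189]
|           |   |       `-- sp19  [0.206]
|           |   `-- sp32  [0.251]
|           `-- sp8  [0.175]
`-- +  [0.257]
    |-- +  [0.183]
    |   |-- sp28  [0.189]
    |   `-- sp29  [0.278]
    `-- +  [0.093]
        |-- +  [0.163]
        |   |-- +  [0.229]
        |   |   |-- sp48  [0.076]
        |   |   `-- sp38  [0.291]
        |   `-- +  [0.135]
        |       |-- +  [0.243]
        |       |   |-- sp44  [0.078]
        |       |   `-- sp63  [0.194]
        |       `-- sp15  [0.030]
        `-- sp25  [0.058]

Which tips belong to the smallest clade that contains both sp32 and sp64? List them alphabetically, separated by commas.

Tracing sp32: it sits inside ((sp62,(sp61,sp19)),sp32).
Tracing sp64: it sits inside (sp64,sp42).
The smallest clade enclosing both is ((sp64,sp42),(((sp62,(sp61,sp19)),sp32),sp8)); the answer is its 7 terminal taxa in alphabetical order.

sp19, sp32, sp42, sp61, sp62, sp64, sp8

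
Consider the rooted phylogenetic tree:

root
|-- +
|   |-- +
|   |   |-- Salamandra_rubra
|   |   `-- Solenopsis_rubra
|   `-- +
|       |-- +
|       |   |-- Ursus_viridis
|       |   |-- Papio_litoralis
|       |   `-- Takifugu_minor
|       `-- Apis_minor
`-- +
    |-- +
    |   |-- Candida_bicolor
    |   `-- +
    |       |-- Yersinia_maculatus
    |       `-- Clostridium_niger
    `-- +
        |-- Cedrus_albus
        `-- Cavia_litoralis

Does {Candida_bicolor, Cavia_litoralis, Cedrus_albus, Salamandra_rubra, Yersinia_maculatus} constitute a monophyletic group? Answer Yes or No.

No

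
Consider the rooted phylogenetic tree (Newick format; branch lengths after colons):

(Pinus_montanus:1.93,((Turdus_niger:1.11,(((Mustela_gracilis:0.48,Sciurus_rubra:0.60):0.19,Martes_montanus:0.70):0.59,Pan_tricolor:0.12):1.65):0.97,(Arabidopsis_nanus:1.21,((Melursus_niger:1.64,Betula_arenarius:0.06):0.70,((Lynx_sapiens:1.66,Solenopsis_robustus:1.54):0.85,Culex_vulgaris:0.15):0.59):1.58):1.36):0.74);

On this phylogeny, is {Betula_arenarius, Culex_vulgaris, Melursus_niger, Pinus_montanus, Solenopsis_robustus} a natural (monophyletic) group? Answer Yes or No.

No

The MRCA of the listed taxa is the root, so the smallest clade containing them is the whole tree.
That clade also contains Arabidopsis_nanus, Lynx_sapiens, Martes_montanus, Mustela_gracilis, Pan_tricolor, Sciurus_rubra, Turdus_niger, which are not in the proposed group, so the group is not monophyletic.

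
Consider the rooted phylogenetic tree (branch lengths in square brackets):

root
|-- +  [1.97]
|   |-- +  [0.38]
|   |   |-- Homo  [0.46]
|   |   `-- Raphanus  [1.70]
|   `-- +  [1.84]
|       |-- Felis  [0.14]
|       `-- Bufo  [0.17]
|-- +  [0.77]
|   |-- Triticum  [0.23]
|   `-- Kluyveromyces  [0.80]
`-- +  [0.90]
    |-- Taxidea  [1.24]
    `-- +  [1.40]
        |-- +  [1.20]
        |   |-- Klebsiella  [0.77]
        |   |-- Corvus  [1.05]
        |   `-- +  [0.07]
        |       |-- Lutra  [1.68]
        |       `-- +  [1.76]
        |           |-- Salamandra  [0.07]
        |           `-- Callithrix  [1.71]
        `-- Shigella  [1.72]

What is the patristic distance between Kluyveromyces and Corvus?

6.12

The path runs Kluyveromyces → … → MRCA → … → Corvus; the MRCA is the root of the tree.
Branch lengths along that path: 0.80 + 0.77 + 0.90 + 1.40 + 1.20 + 1.05 = 6.12.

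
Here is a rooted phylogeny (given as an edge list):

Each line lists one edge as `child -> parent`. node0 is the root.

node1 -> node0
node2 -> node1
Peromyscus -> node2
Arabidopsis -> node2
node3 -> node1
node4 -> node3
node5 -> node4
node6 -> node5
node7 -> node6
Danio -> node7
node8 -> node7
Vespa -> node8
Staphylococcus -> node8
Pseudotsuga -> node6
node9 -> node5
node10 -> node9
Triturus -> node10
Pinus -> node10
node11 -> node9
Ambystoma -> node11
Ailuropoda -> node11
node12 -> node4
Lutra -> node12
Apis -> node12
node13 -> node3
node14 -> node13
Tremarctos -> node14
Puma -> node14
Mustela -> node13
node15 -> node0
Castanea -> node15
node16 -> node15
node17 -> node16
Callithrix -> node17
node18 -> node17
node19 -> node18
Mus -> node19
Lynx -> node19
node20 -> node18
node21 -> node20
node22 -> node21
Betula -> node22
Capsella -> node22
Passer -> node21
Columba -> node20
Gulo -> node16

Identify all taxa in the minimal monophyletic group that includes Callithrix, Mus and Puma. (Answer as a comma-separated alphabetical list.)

Ailuropoda, Ambystoma, Apis, Arabidopsis, Betula, Callithrix, Capsella, Castanea, Columba, Danio, Gulo, Lutra, Lynx, Mus, Mustela, Passer, Peromyscus, Pinus, Pseudotsuga, Puma, Staphylococcus, Tremarctos, Triturus, Vespa

Tracing Callithrix: it sits inside (Callithrix,((Mus,Lynx),(((Betula,Capsella),Passer),Columba))).
Tracing Mus: it sits inside (Mus,Lynx).
Tracing Puma: it sits inside (Tremarctos,Puma).
The smallest clade enclosing all 3 is the whole tree (their MRCA is the root), so the answer is all 24 tips in alphabetical order.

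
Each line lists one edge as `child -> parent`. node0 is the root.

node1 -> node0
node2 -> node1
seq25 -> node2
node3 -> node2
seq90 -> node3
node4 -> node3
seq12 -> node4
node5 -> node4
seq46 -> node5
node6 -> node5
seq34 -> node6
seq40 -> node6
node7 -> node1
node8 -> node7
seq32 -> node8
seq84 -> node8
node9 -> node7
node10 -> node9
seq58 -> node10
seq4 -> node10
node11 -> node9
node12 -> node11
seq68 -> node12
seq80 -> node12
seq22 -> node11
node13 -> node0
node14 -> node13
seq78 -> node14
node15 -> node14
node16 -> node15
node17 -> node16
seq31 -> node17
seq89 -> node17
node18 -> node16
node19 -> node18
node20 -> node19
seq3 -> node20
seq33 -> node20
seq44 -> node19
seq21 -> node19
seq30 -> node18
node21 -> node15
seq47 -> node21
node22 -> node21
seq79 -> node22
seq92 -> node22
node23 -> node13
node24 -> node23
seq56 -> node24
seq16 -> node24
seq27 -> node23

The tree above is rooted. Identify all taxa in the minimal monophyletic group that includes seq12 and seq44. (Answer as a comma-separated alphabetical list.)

seq12, seq16, seq21, seq22, seq25, seq27, seq3, seq30, seq31, seq32, seq33, seq34, seq4, seq40, seq44, seq46, seq47, seq56, seq58, seq68, seq78, seq79, seq80, seq84, seq89, seq90, seq92

Tracing seq12: it sits inside (seq12,(seq46,(seq34,seq40))).
Tracing seq44: it sits inside ((seq3,seq33),seq44,seq21).
The smallest clade enclosing both is the whole tree (their MRCA is the root), so the answer is all 27 tips in alphabetical order.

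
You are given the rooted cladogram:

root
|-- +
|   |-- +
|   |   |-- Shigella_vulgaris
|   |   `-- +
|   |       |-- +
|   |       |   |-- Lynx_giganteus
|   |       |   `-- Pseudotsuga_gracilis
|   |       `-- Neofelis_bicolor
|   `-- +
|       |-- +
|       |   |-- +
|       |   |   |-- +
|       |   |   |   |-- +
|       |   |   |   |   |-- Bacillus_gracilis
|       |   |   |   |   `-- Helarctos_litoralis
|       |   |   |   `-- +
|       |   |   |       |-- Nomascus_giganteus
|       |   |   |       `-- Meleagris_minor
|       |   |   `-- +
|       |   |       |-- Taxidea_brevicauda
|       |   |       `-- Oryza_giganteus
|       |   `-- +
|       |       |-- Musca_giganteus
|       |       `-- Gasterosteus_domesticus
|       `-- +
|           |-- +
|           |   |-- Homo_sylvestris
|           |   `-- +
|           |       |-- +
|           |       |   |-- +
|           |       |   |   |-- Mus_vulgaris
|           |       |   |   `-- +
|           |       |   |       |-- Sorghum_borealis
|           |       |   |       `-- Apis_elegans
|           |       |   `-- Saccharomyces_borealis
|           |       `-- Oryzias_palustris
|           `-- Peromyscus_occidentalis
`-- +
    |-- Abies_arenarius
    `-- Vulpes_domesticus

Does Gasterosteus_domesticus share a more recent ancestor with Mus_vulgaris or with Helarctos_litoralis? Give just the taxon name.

The MRCA of Gasterosteus_domesticus and Helarctos_litoralis subtends ((((Bacillus_gracilis,Helarctos_litoralis),(Nomascus_giganteus,Meleagris_minor)),(Taxidea_brevicauda,Oryza_giganteus)),(Musca_giganteus,Gasterosteus_domesticus)) (8 taxa).
The MRCA of Gasterosteus_domesticus and Mus_vulgaris subtends (((((Bacillus_gracilis,Helarctos_litoralis),(Nomascus_giganteus,Meleagris_minor)),(Taxidea_brevicauda,Oryza_giganteus)),(Musca_giganteus,Gasterosteus_domesticus)),((Homo_sylvestris,(((Mus_vulgaris,(Sorghum_borealis,Apis_elegans)),Saccharomyces_borealis),Oryzias_palustris)),Peromyscus_occidentalis)) (15 taxa).
The first is nested inside the second, so Gasterosteus_domesticus shares a more recent common ancestor with Helarctos_litoralis.

Helarctos_litoralis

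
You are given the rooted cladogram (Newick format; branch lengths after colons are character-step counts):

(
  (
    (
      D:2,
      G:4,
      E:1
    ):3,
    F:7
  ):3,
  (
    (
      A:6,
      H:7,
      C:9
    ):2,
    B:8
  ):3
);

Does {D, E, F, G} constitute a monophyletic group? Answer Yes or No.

Yes

The most recent common ancestor of these taxa subtends ((D,G,E),F).
That clade has exactly 4 tips — every listed taxon and nothing else — so the group is monophyletic.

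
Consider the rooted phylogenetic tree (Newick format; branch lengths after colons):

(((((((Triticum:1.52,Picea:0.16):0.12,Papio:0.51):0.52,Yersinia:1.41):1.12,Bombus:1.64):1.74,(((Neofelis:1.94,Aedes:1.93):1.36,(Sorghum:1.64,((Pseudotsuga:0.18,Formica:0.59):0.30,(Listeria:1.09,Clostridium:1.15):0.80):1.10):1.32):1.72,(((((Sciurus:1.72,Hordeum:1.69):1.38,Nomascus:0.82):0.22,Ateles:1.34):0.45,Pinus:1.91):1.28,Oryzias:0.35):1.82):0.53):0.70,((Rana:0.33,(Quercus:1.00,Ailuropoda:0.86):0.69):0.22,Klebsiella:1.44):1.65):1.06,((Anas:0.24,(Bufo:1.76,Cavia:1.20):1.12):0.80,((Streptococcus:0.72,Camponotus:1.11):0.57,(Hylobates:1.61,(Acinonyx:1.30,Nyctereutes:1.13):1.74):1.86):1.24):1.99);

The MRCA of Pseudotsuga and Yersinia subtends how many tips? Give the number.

18

The MRCA of Pseudotsuga and Yersinia is the node subtending (((((Triticum,Picea),Papio),Yersinia),Bombus),(((Neofelis,Aedes),(Sorghum,((Pseudotsuga,Formica),(Listeria,Clostridium)))),(((((Sciurus,Hordeum),Nomascus),Ateles),Pinus),Oryzias))).
That clade contains 18 terminal taxa: Aedes, Ateles, Bombus, Clostridium, Formica, Hordeum, Listeria, Neofelis, Nomascus, Oryzias, Papio, Picea, Pinus, Pseudotsuga, Sciurus, Sorghum, Triticum, Yersinia.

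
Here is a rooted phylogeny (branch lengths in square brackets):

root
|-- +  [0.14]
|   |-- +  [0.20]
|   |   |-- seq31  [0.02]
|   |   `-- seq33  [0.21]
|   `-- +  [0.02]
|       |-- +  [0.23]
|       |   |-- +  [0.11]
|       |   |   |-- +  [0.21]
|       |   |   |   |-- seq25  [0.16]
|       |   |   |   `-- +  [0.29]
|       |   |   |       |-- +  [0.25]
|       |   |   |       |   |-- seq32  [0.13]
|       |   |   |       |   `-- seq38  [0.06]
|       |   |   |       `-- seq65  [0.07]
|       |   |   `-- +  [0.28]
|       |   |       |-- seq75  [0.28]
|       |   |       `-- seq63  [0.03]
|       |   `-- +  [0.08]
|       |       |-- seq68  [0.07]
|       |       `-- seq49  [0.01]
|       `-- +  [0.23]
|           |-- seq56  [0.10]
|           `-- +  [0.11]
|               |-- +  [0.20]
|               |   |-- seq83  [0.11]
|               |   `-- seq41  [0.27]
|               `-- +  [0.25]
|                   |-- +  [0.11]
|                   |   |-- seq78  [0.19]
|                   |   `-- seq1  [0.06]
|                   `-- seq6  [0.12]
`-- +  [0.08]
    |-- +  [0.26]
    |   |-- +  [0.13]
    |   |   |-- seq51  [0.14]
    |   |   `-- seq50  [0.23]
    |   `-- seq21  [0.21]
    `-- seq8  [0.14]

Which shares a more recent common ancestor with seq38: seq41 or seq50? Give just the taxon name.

seq41

The MRCA of seq38 and seq41 subtends ((((seq25,((seq32,seq38),seq65)),(seq75,seq63)),(seq68,seq49)),(seq56,((seq83,seq41),((seq78,seq1),seq6)))) (14 taxa).
The MRCA of seq38 and seq50 is the root, subtending the entire tree (20 taxa).
The first is nested inside the second, so seq38 shares a more recent common ancestor with seq41.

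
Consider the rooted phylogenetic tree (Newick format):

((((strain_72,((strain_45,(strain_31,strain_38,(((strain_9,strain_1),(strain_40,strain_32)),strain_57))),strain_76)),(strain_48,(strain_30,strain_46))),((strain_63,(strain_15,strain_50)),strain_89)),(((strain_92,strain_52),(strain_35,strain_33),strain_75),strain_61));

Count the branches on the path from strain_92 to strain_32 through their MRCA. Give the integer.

The MRCA of strain_92 and strain_32 is the root of the tree.
From strain_92 up to that node: 4 branches. From strain_32 up to the same node: 10 branches. Total: 4 + 10 = 14.

14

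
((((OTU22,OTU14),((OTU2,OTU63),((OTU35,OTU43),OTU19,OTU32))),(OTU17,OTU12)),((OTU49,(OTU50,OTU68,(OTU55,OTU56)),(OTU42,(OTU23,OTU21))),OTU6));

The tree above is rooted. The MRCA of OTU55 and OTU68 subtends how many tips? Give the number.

The MRCA of OTU55 and OTU68 is the node subtending (OTU50,OTU68,(OTU55,OTU56)).
That clade contains 4 terminal taxa: OTU50, OTU55, OTU56, OTU68.

4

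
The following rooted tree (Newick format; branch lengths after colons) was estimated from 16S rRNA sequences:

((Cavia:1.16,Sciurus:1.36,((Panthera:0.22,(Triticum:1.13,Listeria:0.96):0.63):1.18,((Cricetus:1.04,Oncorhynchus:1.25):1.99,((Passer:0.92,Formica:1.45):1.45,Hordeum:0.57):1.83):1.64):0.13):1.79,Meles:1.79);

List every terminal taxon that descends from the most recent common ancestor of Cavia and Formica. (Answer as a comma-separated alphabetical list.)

Cavia, Cricetus, Formica, Hordeum, Listeria, Oncorhynchus, Panthera, Passer, Sciurus, Triticum

Tracing Cavia: it sits inside (Cavia,Sciurus,((Panthera,(Triticum,Listeria)),((Cricetus,Oncorhynchus),((Passer,Formica),Hordeum)))).
Tracing Formica: it sits inside (Passer,Formica).
The smallest clade enclosing both is (Cavia,Sciurus,((Panthera,(Triticum,Listeria)),((Cricetus,Oncorhynchus),((Passer,Formica),Hordeum)))); the answer is its 10 terminal taxa in alphabetical order.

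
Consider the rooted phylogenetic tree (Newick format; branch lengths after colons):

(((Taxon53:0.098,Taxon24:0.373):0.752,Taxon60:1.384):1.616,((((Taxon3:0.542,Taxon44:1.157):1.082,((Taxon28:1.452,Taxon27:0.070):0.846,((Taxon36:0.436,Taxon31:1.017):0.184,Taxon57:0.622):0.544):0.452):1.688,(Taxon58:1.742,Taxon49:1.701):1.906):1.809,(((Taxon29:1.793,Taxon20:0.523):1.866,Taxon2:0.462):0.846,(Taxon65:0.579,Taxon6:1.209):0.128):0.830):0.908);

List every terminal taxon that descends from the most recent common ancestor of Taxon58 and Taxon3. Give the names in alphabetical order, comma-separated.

Tracing Taxon58: it sits inside (Taxon58,Taxon49).
Tracing Taxon3: it sits inside (Taxon3,Taxon44).
The smallest clade enclosing both is (((Taxon3,Taxon44),((Taxon28,Taxon27),((Taxon36,Taxon31),Taxon57))),(Taxon58,Taxon49)); the answer is its 9 terminal taxa in alphabetical order.

Taxon27, Taxon28, Taxon3, Taxon31, Taxon36, Taxon44, Taxon49, Taxon57, Taxon58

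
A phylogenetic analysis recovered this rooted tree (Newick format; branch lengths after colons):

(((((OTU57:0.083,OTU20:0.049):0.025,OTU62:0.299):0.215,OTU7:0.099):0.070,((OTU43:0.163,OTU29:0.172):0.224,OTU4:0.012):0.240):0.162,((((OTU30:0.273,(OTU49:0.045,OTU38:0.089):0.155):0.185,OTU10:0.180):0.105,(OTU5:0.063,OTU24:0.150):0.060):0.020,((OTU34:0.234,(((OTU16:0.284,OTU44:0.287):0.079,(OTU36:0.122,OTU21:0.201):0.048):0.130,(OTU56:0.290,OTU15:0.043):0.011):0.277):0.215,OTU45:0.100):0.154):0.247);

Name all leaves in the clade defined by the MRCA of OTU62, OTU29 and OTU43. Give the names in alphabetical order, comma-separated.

OTU20, OTU29, OTU4, OTU43, OTU57, OTU62, OTU7

Tracing OTU62: it sits inside ((OTU57,OTU20),OTU62).
Tracing OTU29: it sits inside (OTU43,OTU29).
Tracing OTU43: it sits inside (OTU43,OTU29).
The smallest clade enclosing all 3 is ((((OTU57,OTU20),OTU62),OTU7),((OTU43,OTU29),OTU4)); the answer is its 7 terminal taxa in alphabetical order.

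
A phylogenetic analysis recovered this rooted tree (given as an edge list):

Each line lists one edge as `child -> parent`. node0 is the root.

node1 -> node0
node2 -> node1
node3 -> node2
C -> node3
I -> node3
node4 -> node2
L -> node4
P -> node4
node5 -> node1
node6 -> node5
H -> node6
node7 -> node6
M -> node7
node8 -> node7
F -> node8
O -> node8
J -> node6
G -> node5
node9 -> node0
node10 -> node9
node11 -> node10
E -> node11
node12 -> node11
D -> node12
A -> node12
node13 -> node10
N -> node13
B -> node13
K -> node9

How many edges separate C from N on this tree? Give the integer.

The MRCA of C and N is the root of the tree.
From C up to that node: 4 branches. From N up to the same node: 4 branches. Total: 4 + 4 = 8.

8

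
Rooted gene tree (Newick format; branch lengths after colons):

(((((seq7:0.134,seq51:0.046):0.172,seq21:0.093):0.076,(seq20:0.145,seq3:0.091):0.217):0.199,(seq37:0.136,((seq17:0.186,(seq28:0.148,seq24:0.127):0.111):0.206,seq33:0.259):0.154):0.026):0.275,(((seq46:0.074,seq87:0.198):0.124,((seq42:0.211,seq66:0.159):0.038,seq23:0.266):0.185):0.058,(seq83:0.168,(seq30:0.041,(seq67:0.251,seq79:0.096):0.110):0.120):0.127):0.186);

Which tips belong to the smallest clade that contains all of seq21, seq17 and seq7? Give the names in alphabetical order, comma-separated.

seq17, seq20, seq21, seq24, seq28, seq3, seq33, seq37, seq51, seq7

Tracing seq21: it sits inside ((seq7,seq51),seq21).
Tracing seq17: it sits inside (seq17,(seq28,seq24)).
Tracing seq7: it sits inside (seq7,seq51).
The smallest clade enclosing all 3 is ((((seq7,seq51),seq21),(seq20,seq3)),(seq37,((seq17,(seq28,seq24)),seq33))); the answer is its 10 terminal taxa in alphabetical order.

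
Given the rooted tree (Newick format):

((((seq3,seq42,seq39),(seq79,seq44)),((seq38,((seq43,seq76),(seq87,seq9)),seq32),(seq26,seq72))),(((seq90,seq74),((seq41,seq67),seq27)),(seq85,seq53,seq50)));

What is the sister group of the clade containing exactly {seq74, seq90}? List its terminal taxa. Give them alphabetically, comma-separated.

seq27, seq41, seq67

The clade containing exactly {seq74, seq90} attaches to the tree at the node subtending ((seq90,seq74),((seq41,seq67),seq27)).
The other lineage descending from that same node — the sister group — is ((seq41,seq67),seq27); its 3 tips in alphabetical order are the answer.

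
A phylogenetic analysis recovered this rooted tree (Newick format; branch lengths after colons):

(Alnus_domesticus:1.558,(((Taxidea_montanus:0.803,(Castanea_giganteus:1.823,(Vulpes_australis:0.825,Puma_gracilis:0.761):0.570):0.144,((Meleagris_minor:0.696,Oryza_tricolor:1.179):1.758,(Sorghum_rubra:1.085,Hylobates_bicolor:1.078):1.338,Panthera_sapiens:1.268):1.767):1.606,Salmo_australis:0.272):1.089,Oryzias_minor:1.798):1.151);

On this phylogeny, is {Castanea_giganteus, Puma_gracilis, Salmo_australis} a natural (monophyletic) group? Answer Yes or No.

No

The MRCA of the listed taxa subtends ((Taxidea_montanus,(Castanea_giganteus,(Vulpes_australis,Puma_gracilis)),((Meleagris_minor,Oryza_tricolor),(Sorghum_rubra,Hylobates_bicolor),Panthera_sapiens)),Salmo_australis).
That clade also contains Hylobates_bicolor, Meleagris_minor, Oryza_tricolor, Panthera_sapiens, Sorghum_rubra, Taxidea_montanus, Vulpes_australis, which are not in the proposed group, so the group is not monophyletic.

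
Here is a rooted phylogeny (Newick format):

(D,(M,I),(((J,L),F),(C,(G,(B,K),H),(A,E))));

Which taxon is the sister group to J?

L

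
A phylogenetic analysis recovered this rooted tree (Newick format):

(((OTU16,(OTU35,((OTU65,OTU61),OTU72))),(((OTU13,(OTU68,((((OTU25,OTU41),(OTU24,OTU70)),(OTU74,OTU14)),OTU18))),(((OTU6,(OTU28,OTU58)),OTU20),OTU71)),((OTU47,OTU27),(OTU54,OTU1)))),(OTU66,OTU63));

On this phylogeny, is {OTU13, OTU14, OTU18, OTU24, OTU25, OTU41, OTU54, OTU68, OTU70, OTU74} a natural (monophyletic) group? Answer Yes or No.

No

The MRCA of the listed taxa subtends (((OTU13,(OTU68,((((OTU25,OTU41),(OTU24,OTU70)),(OTU74,OTU14)),OTU18))),(((OTU6,(OTU28,OTU58)),OTU20),OTU71)),((OTU47,OTU27),(OTU54,OTU1))).
That clade also contains OTU1, OTU20, OTU27, OTU28, OTU47, OTU58, OTU6, OTU71, which are not in the proposed group, so the group is not monophyletic.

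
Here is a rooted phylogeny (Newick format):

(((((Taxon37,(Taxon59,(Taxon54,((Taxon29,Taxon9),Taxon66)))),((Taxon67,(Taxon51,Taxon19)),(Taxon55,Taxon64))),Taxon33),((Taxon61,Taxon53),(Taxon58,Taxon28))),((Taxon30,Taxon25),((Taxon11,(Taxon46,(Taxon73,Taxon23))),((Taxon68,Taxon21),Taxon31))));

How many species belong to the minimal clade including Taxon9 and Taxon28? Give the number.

The MRCA of Taxon9 and Taxon28 is the node subtending ((((Taxon37,(Taxon59,(Taxon54,((Taxon29,Taxon9),Taxon66)))),((Taxon67,(Taxon51,Taxon19)),(Taxon55,Taxon64))),Taxon33),((Taxon61,Taxon53),(Taxon58,Taxon28))).
That clade contains 16 terminal taxa: Taxon19, Taxon28, Taxon29, Taxon33, Taxon37, Taxon51, Taxon53, Taxon54, Taxon55, Taxon58, Taxon59, Taxon61, Taxon64, Taxon66, Taxon67, Taxon9.

16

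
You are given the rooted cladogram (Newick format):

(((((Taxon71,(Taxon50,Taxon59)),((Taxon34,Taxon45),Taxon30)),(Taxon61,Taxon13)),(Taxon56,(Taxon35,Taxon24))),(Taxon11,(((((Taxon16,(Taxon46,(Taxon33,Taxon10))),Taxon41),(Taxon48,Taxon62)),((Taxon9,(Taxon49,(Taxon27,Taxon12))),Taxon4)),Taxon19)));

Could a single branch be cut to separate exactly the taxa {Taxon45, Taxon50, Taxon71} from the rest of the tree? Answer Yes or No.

The MRCA of the listed taxa subtends ((Taxon71,(Taxon50,Taxon59)),((Taxon34,Taxon45),Taxon30)).
That clade also contains Taxon30, Taxon34, Taxon59, which are not in the proposed group, so the group is not monophyletic.

No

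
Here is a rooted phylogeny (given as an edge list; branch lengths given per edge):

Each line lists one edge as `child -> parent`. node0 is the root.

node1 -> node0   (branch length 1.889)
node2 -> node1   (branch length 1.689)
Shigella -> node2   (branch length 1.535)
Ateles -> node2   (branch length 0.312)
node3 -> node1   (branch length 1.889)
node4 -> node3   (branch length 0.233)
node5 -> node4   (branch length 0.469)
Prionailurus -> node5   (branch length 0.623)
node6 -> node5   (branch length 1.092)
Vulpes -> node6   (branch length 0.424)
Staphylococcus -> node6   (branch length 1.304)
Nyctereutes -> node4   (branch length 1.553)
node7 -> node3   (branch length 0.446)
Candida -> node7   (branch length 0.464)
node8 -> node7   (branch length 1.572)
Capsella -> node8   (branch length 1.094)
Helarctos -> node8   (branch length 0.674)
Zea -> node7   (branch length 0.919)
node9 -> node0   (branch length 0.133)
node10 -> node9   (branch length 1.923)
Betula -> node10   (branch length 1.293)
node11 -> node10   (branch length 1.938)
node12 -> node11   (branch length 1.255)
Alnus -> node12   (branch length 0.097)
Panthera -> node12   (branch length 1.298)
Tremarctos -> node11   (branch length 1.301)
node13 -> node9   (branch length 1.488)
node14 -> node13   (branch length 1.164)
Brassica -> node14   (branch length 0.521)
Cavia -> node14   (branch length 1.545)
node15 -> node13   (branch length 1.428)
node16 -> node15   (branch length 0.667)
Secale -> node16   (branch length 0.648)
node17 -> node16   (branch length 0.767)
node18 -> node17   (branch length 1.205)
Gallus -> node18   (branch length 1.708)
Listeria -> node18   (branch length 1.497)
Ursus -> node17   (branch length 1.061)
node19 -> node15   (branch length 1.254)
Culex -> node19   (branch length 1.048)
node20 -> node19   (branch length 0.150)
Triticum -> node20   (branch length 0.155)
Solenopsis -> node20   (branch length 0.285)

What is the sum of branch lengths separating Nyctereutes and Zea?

3.151

The path runs Nyctereutes → … → MRCA → … → Zea; the MRCA is the node subtending (((Prionailurus,(Vulpes,Staphylococcus)),Nyctereutes),(Candida,(Capsella,Helarctos),Zea)).
Branch lengths along that path: 1.553 + 0.233 + 0.446 + 0.919 = 3.151.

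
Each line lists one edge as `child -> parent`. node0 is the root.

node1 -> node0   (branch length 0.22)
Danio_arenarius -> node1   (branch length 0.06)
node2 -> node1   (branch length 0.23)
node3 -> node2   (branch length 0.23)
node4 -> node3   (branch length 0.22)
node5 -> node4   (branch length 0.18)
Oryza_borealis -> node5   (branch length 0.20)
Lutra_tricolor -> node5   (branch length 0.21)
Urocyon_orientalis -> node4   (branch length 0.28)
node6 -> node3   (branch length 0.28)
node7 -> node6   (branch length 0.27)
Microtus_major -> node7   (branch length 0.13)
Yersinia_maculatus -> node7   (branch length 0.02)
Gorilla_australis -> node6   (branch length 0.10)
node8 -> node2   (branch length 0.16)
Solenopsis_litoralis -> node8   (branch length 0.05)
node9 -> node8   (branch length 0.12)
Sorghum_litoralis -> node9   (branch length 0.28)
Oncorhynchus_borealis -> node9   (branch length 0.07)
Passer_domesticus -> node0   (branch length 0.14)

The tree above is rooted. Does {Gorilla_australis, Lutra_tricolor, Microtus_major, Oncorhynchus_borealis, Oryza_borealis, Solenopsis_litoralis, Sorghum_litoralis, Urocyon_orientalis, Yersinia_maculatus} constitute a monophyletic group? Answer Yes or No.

Yes

The most recent common ancestor of these taxa subtends ((((Oryza_borealis,Lutra_tricolor),Urocyon_orientalis),((Microtus_major,Yersinia_maculatus),Gorilla_australis)),(Solenopsis_litoralis,(Sorghum_litoralis,Oncorhynchus_borealis))).
That clade has exactly 9 tips — every listed taxon and nothing else — so the group is monophyletic.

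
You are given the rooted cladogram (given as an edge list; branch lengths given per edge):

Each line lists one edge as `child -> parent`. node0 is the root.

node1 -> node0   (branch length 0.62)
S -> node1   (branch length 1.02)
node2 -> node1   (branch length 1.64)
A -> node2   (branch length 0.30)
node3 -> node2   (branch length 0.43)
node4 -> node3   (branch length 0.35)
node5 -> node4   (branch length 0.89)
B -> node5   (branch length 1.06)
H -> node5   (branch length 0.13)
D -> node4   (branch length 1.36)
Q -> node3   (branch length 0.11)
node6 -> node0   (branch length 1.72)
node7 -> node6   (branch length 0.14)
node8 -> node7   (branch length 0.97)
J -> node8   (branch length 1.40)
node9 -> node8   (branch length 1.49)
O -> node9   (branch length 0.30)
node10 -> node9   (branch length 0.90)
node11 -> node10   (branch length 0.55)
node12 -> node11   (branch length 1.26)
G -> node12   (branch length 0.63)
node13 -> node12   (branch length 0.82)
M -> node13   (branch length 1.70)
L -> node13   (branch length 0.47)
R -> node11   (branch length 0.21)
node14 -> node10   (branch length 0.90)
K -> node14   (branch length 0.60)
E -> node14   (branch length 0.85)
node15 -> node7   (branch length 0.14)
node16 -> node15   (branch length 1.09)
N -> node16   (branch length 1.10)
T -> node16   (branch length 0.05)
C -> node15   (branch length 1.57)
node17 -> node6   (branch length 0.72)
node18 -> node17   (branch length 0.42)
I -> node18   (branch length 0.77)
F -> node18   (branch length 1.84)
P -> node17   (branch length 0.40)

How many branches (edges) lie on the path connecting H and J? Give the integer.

10

The MRCA of H and J is the root of the tree.
From H up to that node: 6 branches. From J up to the same node: 4 branches. Total: 6 + 4 = 10.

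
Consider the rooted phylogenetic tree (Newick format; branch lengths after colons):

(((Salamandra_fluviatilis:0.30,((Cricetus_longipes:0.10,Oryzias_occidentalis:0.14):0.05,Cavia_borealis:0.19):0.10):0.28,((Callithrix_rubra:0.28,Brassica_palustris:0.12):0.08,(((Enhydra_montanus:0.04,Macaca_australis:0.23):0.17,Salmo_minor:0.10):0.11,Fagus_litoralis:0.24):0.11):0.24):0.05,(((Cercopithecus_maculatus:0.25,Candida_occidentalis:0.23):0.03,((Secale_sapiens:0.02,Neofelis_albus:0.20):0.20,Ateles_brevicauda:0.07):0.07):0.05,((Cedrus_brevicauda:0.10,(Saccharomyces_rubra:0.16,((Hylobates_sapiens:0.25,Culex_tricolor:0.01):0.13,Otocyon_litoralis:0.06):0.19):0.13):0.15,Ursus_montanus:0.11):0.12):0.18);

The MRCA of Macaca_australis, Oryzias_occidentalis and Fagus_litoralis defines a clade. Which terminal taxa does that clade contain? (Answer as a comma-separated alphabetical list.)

Tracing Macaca_australis: it sits inside (Enhydra_montanus,Macaca_australis).
Tracing Oryzias_occidentalis: it sits inside (Cricetus_longipes,Oryzias_occidentalis).
Tracing Fagus_litoralis: it sits inside (((Enhydra_montanus,Macaca_australis),Salmo_minor),Fagus_litoralis).
The smallest clade enclosing all 3 is ((Salamandra_fluviatilis,((Cricetus_longipes,Oryzias_occidentalis),Cavia_borealis)),((Callithrix_rubra,Brassica_palustris),(((Enhydra_montanus,Macaca_australis),Salmo_minor),Fagus_litoralis))); the answer is its 10 terminal taxa in alphabetical order.

Brassica_palustris, Callithrix_rubra, Cavia_borealis, Cricetus_longipes, Enhydra_montanus, Fagus_litoralis, Macaca_australis, Oryzias_occidentalis, Salamandra_fluviatilis, Salmo_minor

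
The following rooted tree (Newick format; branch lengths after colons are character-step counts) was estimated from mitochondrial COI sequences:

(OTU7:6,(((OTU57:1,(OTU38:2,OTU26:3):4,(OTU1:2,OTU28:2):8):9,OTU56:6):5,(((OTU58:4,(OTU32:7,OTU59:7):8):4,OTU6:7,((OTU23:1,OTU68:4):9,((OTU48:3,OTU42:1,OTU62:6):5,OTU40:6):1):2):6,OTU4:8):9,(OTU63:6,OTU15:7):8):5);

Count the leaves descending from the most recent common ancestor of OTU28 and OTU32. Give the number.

19

The MRCA of OTU28 and OTU32 is the node subtending (((OTU57,(OTU38,OTU26),(OTU1,OTU28)),OTU56),(((OTU58,(OTU32,OTU59)),OTU6,((OTU23,OTU68),((OTU48,OTU42,OTU62),OTU40))),OTU4),(OTU63,OTU15)).
That clade contains 19 terminal taxa: OTU1, OTU15, OTU23, OTU26, OTU28, OTU32, OTU38, OTU4, OTU40, OTU42, OTU48, OTU56, OTU57, OTU58, OTU59, OTU6, OTU62, OTU63, OTU68.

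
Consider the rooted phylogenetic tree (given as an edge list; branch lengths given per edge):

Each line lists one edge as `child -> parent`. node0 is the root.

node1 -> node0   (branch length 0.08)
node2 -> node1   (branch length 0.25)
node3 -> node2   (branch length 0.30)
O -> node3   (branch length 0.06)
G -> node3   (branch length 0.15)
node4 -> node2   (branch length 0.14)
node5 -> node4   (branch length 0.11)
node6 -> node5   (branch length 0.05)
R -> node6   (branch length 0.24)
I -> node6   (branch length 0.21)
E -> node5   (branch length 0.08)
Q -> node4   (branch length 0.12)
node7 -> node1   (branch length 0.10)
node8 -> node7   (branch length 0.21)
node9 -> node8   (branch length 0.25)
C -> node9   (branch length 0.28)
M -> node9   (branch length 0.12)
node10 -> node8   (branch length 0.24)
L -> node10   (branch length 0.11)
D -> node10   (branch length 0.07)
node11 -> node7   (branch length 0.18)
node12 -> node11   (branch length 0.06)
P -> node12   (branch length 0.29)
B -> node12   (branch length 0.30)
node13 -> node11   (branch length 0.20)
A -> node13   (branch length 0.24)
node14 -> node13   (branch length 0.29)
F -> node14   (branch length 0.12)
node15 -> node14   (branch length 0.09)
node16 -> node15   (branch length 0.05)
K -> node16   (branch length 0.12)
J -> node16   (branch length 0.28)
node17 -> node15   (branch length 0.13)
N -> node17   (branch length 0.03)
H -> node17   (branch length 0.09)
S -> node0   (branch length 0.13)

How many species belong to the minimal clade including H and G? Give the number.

18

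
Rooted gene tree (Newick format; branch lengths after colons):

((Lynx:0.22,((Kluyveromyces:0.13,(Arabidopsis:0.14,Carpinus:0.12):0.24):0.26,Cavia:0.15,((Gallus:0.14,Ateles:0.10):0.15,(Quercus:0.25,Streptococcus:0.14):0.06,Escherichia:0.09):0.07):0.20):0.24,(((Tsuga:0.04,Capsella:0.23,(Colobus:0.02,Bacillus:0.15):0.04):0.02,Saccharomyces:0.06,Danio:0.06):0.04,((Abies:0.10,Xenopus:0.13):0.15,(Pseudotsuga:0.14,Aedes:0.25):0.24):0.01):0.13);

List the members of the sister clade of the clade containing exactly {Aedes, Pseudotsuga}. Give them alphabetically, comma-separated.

Abies, Xenopus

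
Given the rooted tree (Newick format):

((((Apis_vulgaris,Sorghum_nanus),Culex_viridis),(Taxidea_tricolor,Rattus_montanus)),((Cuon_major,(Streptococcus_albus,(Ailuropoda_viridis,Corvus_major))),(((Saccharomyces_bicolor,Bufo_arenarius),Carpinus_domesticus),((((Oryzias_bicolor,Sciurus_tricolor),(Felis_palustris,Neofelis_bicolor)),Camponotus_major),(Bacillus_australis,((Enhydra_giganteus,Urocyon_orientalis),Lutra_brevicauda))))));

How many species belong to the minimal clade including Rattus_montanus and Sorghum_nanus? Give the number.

5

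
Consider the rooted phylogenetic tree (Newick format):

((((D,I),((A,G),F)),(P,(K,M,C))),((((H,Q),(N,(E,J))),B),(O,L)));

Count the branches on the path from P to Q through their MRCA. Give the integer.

8

The MRCA of P and Q is the root of the tree.
From P up to that node: 3 branches. From Q up to the same node: 5 branches. Total: 3 + 5 = 8.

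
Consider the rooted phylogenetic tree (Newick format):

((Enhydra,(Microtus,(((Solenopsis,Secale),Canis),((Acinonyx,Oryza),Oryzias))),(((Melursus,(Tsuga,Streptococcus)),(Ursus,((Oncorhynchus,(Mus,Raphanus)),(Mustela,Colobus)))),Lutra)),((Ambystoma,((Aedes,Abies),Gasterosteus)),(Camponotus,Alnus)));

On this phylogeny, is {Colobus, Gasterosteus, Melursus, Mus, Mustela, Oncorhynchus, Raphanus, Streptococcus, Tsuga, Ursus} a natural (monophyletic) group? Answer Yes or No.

No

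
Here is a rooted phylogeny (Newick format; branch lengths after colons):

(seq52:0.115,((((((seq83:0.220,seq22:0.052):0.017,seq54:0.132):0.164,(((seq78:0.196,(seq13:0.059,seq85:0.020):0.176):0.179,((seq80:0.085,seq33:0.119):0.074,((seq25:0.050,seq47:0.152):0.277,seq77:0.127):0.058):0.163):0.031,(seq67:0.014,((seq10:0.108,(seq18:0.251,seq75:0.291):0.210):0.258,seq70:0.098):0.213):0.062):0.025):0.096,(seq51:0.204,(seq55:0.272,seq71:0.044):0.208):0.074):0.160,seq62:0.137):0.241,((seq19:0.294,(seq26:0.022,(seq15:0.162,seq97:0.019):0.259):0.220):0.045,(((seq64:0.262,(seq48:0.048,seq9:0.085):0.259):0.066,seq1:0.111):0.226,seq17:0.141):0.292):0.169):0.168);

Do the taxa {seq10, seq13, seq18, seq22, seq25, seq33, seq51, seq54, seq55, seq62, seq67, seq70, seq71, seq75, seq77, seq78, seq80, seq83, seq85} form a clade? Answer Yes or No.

No

The MRCA of the listed taxa subtends (((((seq83,seq22),seq54),(((seq78,(seq13,seq85)),((seq80,seq33),((seq25,seq47),seq77))),(seq67,((seq10,(seq18,seq75)),seq70)))),(seq51,(seq55,seq71))),seq62).
That clade also contains seq47, which is not in the proposed group, so the group is not monophyletic.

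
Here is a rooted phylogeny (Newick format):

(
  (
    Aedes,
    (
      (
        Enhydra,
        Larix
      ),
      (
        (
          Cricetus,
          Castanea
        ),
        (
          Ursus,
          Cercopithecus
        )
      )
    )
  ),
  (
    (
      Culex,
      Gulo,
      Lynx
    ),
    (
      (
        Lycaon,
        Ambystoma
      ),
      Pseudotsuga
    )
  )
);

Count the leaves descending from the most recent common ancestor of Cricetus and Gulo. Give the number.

13

The MRCA of Cricetus and Gulo is the root, so the clade is the entire tree.
That clade contains 13 terminal taxa: Aedes, Ambystoma, Castanea, Cercopithecus, Cricetus, Culex, Enhydra, Gulo, Larix, Lycaon, Lynx, Pseudotsuga, Ursus.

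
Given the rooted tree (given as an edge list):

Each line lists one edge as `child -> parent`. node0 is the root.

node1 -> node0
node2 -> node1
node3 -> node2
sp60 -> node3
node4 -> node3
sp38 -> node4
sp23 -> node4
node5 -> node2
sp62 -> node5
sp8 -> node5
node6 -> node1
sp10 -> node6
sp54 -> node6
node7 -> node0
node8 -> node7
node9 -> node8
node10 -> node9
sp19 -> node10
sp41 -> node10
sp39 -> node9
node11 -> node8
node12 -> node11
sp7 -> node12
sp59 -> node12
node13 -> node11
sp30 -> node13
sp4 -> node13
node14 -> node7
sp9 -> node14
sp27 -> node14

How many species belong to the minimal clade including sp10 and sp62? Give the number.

The MRCA of sp10 and sp62 is the node subtending (((sp60,(sp38,sp23)),(sp62,sp8)),(sp10,sp54)).
That clade contains 7 terminal taxa: sp10, sp23, sp38, sp54, sp60, sp62, sp8.

7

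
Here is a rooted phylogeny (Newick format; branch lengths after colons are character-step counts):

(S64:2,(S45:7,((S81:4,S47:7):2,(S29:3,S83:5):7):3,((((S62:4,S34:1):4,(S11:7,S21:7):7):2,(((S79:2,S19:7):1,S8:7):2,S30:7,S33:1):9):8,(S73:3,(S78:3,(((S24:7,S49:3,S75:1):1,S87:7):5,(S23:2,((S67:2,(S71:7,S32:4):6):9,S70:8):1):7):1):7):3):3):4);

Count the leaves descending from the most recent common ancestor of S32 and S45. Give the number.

25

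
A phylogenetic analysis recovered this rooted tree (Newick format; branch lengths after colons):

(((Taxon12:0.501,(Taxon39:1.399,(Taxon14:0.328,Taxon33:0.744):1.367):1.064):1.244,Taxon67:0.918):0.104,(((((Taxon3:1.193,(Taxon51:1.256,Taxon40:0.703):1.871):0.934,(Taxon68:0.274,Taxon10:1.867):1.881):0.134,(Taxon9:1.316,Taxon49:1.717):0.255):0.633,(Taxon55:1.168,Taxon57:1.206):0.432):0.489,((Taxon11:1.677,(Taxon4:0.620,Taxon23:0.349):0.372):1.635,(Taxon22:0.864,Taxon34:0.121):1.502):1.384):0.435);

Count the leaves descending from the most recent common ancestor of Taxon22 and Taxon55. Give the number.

14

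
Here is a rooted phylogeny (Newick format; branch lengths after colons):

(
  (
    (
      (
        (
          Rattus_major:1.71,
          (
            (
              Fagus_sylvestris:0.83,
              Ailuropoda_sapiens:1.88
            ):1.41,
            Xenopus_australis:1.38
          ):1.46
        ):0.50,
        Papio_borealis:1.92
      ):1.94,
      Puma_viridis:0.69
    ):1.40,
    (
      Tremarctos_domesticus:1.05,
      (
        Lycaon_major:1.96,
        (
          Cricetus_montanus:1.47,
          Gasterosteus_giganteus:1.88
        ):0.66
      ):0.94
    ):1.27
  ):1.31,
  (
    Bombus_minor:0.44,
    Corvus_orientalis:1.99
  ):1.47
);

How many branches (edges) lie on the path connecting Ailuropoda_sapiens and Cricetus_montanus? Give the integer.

10

The MRCA of Ailuropoda_sapiens and Cricetus_montanus is the node subtending ((((Rattus_major,((Fagus_sylvestris,Ailuropoda_sapiens),Xenopus_australis)),Papio_borealis),Puma_viridis),(Tremarctos_domesticus,(Lycaon_major,(Cricetus_montanus,Gasterosteus_giganteus)))).
From Ailuropoda_sapiens up to that node: 6 branches. From Cricetus_montanus up to the same node: 4 branches. Total: 6 + 4 = 10.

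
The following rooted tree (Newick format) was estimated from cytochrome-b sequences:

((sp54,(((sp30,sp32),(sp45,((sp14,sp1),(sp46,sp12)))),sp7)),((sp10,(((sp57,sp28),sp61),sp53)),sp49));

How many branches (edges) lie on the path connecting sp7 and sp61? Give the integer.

8

The MRCA of sp7 and sp61 is the root of the tree.
From sp7 up to that node: 3 branches. From sp61 up to the same node: 5 branches. Total: 3 + 5 = 8.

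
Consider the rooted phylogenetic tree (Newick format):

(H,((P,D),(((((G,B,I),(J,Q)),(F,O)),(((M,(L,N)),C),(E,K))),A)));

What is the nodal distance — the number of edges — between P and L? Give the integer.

9

The MRCA of P and L is the node subtending ((P,D),(((((G,B,I),(J,Q)),(F,O)),(((M,(L,N)),C),(E,K))),A)).
From P up to that node: 2 branches. From L up to the same node: 7 branches. Total: 2 + 7 = 9.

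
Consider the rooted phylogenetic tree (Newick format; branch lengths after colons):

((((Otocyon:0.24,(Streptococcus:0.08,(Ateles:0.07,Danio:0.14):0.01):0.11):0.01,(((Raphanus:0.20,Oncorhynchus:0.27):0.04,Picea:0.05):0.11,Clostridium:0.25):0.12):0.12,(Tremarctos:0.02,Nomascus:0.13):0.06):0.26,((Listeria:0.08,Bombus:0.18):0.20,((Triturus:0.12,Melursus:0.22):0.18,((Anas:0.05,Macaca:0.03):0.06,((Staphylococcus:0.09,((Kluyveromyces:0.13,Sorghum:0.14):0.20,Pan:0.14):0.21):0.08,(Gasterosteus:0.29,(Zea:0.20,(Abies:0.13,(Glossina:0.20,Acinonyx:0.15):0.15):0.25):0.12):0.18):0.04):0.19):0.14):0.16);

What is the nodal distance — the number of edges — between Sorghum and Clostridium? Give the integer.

12

The MRCA of Sorghum and Clostridium is the root of the tree.
From Sorghum up to that node: 8 branches. From Clostridium up to the same node: 4 branches. Total: 8 + 4 = 12.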